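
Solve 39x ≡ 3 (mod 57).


GCD(39, 57) = 3 divides 3
Divide: 13x ≡ 1 (mod 19)
x ≡ 3 (mod 19)


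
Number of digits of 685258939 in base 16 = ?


685258939 in base 16 = 28D838BB
Number of digits = 8

8 digits (base 16)


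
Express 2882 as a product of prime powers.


2882 / 2 = 1441
1441 / 11 = 131
131 / 131 = 1
2882 = 2 × 11 × 131


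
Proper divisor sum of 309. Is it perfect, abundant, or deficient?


Proper divisors: 1, 3, 103
Sum = 1 + 3 + 103 = 107
107 < 309 → deficient

s(309) = 107 (deficient)


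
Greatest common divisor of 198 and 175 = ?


198 = 1 * 175 + 23
175 = 7 * 23 + 14
23 = 1 * 14 + 9
14 = 1 * 9 + 5
9 = 1 * 5 + 4
5 = 1 * 4 + 1
4 = 4 * 1 + 0
GCD = 1


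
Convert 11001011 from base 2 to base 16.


11001011 (base 2) = 203 (decimal)
203 (decimal) = CB (base 16)


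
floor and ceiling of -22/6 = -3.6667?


-22/6 = -3.6667
floor = -4
ceil = -3

floor = -4, ceil = -3


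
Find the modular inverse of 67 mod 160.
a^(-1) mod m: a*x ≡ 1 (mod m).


Use the extended Euclidean algorithm on (160, 67); each row r = 160*s + 67*t:
r=160, s=1, t=0
r=67, s=0, t=1
q=2: r=26, s=1, t=-2   [160*(1) + 67*(-2) = 26]
q=2: r=15, s=-2, t=5   [160*(-2) + 67*(5) = 15]
q=1: r=11, s=3, t=-7   [160*(3) + 67*(-7) = 11]
q=1: r=4, s=-5, t=12   [160*(-5) + 67*(12) = 4]
q=2: r=3, s=13, t=-31   [160*(13) + 67*(-31) = 3]
q=1: r=1, s=-18, t=43   [160*(-18) + 67*(43) = 1]
q=3: r=0, s=67, t=-160   [160*(67) + 67*(-160) = 0]
GCD = 1 with t = 43, so 67*(43) ≡ 1 (mod 160)
Inverse = 43 mod 160 = 43
Check: 67 * 43 = 2881 ≡ 1 (mod 160)

67^(-1) ≡ 43 (mod 160)


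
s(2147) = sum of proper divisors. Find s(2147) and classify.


Proper divisors: 1, 19, 113
Sum = 1 + 19 + 113 = 133
133 < 2147 → deficient

s(2147) = 133 (deficient)


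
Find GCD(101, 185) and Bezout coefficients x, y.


Tabular extended Euclidean (each row: r = 101*s + 185*t):
r=101, s=1, t=0
r=185, s=0, t=1
q=0: r=101, s=1, t=0   [101*(1) + 185*(0) = 101]
q=1: r=84, s=-1, t=1   [101*(-1) + 185*(1) = 84]
q=1: r=17, s=2, t=-1   [101*(2) + 185*(-1) = 17]
q=4: r=16, s=-9, t=5   [101*(-9) + 185*(5) = 16]
q=1: r=1, s=11, t=-6   [101*(11) + 185*(-6) = 1]
q=16: r=0, s=-185, t=101   [101*(-185) + 185*(101) = 0]
GCD = 1; from the row with r=1: x=11, y=-6
Check: 101*(11) + 185*(-6) = 1111 - 1110 = 1

GCD = 1, x = 11, y = -6


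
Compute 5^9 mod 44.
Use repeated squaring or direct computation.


5^1 mod 44 = 5
5^2 mod 44 = 25
5^3 mod 44 = 37
5^4 mod 44 = 9
5^5 mod 44 = 1
5^6 mod 44 = 5
5^7 mod 44 = 25
5^8 mod 44 = 37
5^9 mod 44 = 9


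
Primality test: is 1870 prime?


1870 / 2 = 935 (exact division)
1870 is NOT prime.

No, 1870 is not prime


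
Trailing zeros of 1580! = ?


floor(1580/5) = 316
floor(1580/25) = 63
floor(1580/125) = 12
floor(1580/625) = 2
Total = 393

393 trailing zeros


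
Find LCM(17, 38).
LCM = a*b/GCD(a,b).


GCD(17, 38) = 1
LCM = 17*38/1 = 646/1 = 646

LCM = 646


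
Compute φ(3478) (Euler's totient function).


3478 = 2 × 37 × 47
Prime factors: 2, 37, 47
φ(3478) = 3478 × (1-1/2) × (1-1/37) × (1-1/47)
= 3478 × 1/2 × 36/37 × 46/47 = 1656

φ(3478) = 1656


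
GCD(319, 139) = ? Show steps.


319 = 2 * 139 + 41
139 = 3 * 41 + 16
41 = 2 * 16 + 9
16 = 1 * 9 + 7
9 = 1 * 7 + 2
7 = 3 * 2 + 1
2 = 2 * 1 + 0
GCD = 1


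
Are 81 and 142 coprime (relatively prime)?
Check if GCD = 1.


Euclidean algorithm:
142 = 1 * 81 + 61
81 = 1 * 61 + 20
61 = 3 * 20 + 1
20 = 20 * 1 + 0
GCD(81, 142) = 1

Yes, coprime (GCD = 1)


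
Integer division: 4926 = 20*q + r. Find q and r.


4926 = 20 * 246 + 6
Check: 4920 + 6 = 4926

q = 246, r = 6


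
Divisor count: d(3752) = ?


3752 = 2^3 × 7^1 × 67^1
d(3752) = (3+1) × (1+1) × (1+1) = 16

16 divisors


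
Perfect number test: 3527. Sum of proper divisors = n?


Proper divisors of 3527: 1
Sum = 1 = 1

No, 3527 is not perfect (1 ≠ 3527)


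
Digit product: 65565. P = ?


6 × 5 × 5 × 6 × 5 = 4500


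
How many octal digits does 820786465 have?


820786465 in base 8 = 6073032441
Number of digits = 10

10 digits (base 8)


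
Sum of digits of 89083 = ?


8 + 9 + 0 + 8 + 3 = 28


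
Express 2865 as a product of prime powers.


2865 / 3 = 955
955 / 5 = 191
191 / 191 = 1
2865 = 3 × 5 × 191


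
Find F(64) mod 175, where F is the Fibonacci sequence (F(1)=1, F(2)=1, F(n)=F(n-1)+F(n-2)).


F(k) mod 175 for k=1..64:
1, 1, 2, 3, 5, 8, 13, 21, 34, 55, 89, 144, 58, 27, 85, 112, 22, 134, 156, 115, 96, 36, 132, 168, 125, 118, 68, 11, 79, 90, 169, 84, 78, 162, 65, 52, 117, 169, 111, 105, 41, 146, 12, 158, 170, 153, 148, 126, 99, 50, 149, 24, 173, 22, 20, 42, 62, 104, 166, 95, 86, 6, 92, 98
F(64) mod 175 = 98


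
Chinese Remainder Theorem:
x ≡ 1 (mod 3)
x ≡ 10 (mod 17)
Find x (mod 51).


M = 3*17 = 51
M1 = M/3 = 17, M2 = M/17 = 3
M1^(-1) mod 3 = 2, M2^(-1) mod 17 = 6
x = 1*17*2 + 10*3*6 = 214
214 mod 51 = 10
Check: 10 mod 3 = 1 ✓, 10 mod 17 = 10 ✓

x ≡ 10 (mod 51)


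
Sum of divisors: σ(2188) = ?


Divisors of 2188: 1, 2, 4, 547, 1094, 2188
Sum = 1 + 2 + 4 + 547 + 1094 + 2188 = 3836

σ(2188) = 3836


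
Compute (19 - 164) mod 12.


19 - 164 = -145
-145 mod 12 = 11


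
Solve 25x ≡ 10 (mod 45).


GCD(25, 45) = 5 divides 10
Divide: 5x ≡ 2 (mod 9)
x ≡ 4 (mod 9)


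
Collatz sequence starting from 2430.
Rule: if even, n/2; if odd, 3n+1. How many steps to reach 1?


2430 → 1215 → 3646 → 1823 → 5470 → 2735 → 8206 → 4103 → 12310 → 6155 → 18466 → 9233 → 27700 → 13850 → 6925 → 20776 → 10388 → 5194 → 2597 → 7792 → 3896 → 1948 → 974 → 487 → 1462 → 731 → 2194 → 1097 → 3292 → 1646 → 823 → 2470 → 1235 → 3706 → 1853 → 5560 → 2780 → 1390 → 695 → 2086 → 1043 → 3130 → 1565 → 4696 → 2348 → 1174 → 587 → 1762 → 881 → 2644 → 1322 → 661 → 1984 → 992 → 496 → 248 → 124 → 62 → 31 → 94 → 47 → 142 → 71 → 214 → 107 → 322 → 161 → 484 → 242 → 121 → 364 → 182 → 91 → 274 → 137 → 412 → 206 → 103 → 310 → 155 → 466 → 233 → 700 → 350 → 175 → 526 → 263 → 790 → 395 → 1186 → 593 → 1780 → 890 → 445 → 1336 → 668 → 334 → 167 → 502 → 251 → 754 → 377 → 1132 → 566 → 283 → 850 → 425 → 1276 → 638 → 319 → 958 → 479 → 1438 → 719 → 2158 → 1079 → 3238 → 1619 → 4858 → 2429 → 7288 → 3644 → 1822 → 911 → 2734 → 1367 → 4102 → 2051 → 6154 → 3077 → 9232 → 4616 → 2308 → 1154 → 577 → 1732 → 866 → 433 → 1300 → 650 → 325 → 976 → 488 → 244 → 122 → 61 → 184 → 92 → 46 → 23 → 70 → 35 → 106 → 53 → 160 → 80 → 40 → 20 → 10 → 5 → 16 → 8 → 4 → 2 → 1
Total steps = 164

164 steps


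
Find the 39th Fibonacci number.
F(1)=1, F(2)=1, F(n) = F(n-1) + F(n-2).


Sequence: 1, 1, 2, 3, 5, 8, 13, 21, 34, 55, 89, 144, 233, 377, 610, 987, 1597, 2584, 4181, 6765, 10946, 17711, 28657, 46368, 75025, 121393, 196418, 317811, 514229, 832040, 1346269, 2178309, 3524578, 5702887, 9227465, 14930352, 24157817, 39088169, 63245986
F(39) = 63245986


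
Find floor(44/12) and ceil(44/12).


44/12 = 3.6667
floor = 3
ceil = 4

floor = 3, ceil = 4


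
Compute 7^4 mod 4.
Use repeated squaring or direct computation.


7^1 mod 4 = 3
7^2 mod 4 = 1
7^3 mod 4 = 3
7^4 mod 4 = 1


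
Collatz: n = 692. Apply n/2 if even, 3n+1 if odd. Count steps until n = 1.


692 → 346 → 173 → 520 → 260 → 130 → 65 → 196 → 98 → 49 → 148 → 74 → 37 → 112 → 56 → 28 → 14 → 7 → 22 → 11 → 34 → 17 → 52 → 26 → 13 → 40 → 20 → 10 → 5 → 16 → 8 → 4 → 2 → 1
Total steps = 33

33 steps


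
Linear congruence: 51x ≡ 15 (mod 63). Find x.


GCD(51, 63) = 3 divides 15
Divide: 17x ≡ 5 (mod 21)
x ≡ 4 (mod 21)


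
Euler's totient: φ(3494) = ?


3494 = 2 × 1747
Prime factors: 2, 1747
φ(3494) = 3494 × (1-1/2) × (1-1/1747)
= 3494 × 1/2 × 1746/1747 = 1746

φ(3494) = 1746


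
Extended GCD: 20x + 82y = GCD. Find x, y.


Tabular extended Euclidean (each row: r = 20*s + 82*t):
r=20, s=1, t=0
r=82, s=0, t=1
q=0: r=20, s=1, t=0   [20*(1) + 82*(0) = 20]
q=4: r=2, s=-4, t=1   [20*(-4) + 82*(1) = 2]
q=10: r=0, s=41, t=-10   [20*(41) + 82*(-10) = 0]
GCD = 2; from the row with r=2: x=-4, y=1
Check: 20*(-4) + 82*(1) = -80 + 82 = 2

GCD = 2, x = -4, y = 1


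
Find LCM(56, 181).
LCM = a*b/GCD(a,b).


GCD(56, 181) = 1
LCM = 56*181/1 = 10136/1 = 10136

LCM = 10136


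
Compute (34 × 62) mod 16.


34 × 62 = 2108
2108 mod 16 = 12


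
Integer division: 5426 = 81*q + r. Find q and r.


5426 = 81 * 66 + 80
Check: 5346 + 80 = 5426

q = 66, r = 80


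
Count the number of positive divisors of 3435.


3435 = 3^1 × 5^1 × 229^1
d(3435) = (1+1) × (1+1) × (1+1) = 8

8 divisors


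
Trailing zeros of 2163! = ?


floor(2163/5) = 432
floor(2163/25) = 86
floor(2163/125) = 17
floor(2163/625) = 3
Total = 538

538 trailing zeros


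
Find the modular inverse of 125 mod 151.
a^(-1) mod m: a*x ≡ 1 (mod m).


Use the extended Euclidean algorithm on (151, 125); each row r = 151*s + 125*t:
r=151, s=1, t=0
r=125, s=0, t=1
q=1: r=26, s=1, t=-1   [151*(1) + 125*(-1) = 26]
q=4: r=21, s=-4, t=5   [151*(-4) + 125*(5) = 21]
q=1: r=5, s=5, t=-6   [151*(5) + 125*(-6) = 5]
q=4: r=1, s=-24, t=29   [151*(-24) + 125*(29) = 1]
q=5: r=0, s=125, t=-151   [151*(125) + 125*(-151) = 0]
GCD = 1 with t = 29, so 125*(29) ≡ 1 (mod 151)
Inverse = 29 mod 151 = 29
Check: 125 * 29 = 3625 ≡ 1 (mod 151)

125^(-1) ≡ 29 (mod 151)


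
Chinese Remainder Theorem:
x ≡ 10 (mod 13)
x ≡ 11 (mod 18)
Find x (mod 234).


M = 13*18 = 234
M1 = M/13 = 18, M2 = M/18 = 13
M1^(-1) mod 13 = 8, M2^(-1) mod 18 = 7
x = 10*18*8 + 11*13*7 = 2441
2441 mod 234 = 101
Check: 101 mod 13 = 10 ✓, 101 mod 18 = 11 ✓

x ≡ 101 (mod 234)


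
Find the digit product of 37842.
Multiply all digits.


3 × 7 × 8 × 4 × 2 = 1344


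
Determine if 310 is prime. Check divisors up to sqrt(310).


310 / 2 = 155 (exact division)
310 is NOT prime.

No, 310 is not prime


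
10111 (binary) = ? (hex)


10111 (base 2) = 23 (decimal)
23 (decimal) = 17 (base 16)


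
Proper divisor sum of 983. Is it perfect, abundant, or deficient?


Proper divisors: 1
Sum = 1 = 1
1 < 983 → deficient

s(983) = 1 (deficient)


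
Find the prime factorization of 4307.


4307 / 59 = 73
73 / 73 = 1
4307 = 59 × 73


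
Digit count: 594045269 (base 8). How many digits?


594045269 in base 8 = 4332064525
Number of digits = 10

10 digits (base 8)


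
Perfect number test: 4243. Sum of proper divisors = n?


Proper divisors of 4243: 1
Sum = 1 = 1

No, 4243 is not perfect (1 ≠ 4243)


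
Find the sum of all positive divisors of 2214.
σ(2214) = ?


Divisors of 2214: 1, 2, 3, 6, 9, 18, 27, 41, 54, 82, 123, 246, 369, 738, 1107, 2214
Sum = 1 + 2 + 3 + 6 + 9 + 18 + 27 + 41 + 54 + 82 + 123 + 246 + 369 + 738 + 1107 + 2214 = 5040

σ(2214) = 5040


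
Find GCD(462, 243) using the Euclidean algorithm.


462 = 1 * 243 + 219
243 = 1 * 219 + 24
219 = 9 * 24 + 3
24 = 8 * 3 + 0
GCD = 3


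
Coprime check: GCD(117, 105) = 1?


Euclidean algorithm:
117 = 1 * 105 + 12
105 = 8 * 12 + 9
12 = 1 * 9 + 3
9 = 3 * 3 + 0
GCD(117, 105) = 3

No, not coprime (GCD = 3)


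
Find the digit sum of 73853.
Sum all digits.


7 + 3 + 8 + 5 + 3 = 26


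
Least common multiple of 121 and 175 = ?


GCD(121, 175) = 1
LCM = 121*175/1 = 21175/1 = 21175

LCM = 21175


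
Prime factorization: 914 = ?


914 / 2 = 457
457 / 457 = 1
914 = 2 × 457


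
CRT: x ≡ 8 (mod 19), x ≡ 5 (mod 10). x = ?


M = 19*10 = 190
M1 = M/19 = 10, M2 = M/10 = 19
M1^(-1) mod 19 = 2, M2^(-1) mod 10 = 9
x = 8*10*2 + 5*19*9 = 1015
1015 mod 190 = 65
Check: 65 mod 19 = 8 ✓, 65 mod 10 = 5 ✓

x ≡ 65 (mod 190)


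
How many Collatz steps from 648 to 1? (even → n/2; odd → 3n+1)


648 → 324 → 162 → 81 → 244 → 122 → 61 → 184 → 92 → 46 → 23 → 70 → 35 → 106 → 53 → 160 → 80 → 40 → 20 → 10 → 5 → 16 → 8 → 4 → 2 → 1
Total steps = 25

25 steps


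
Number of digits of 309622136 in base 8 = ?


309622136 in base 8 = 2235072570
Number of digits = 10

10 digits (base 8)


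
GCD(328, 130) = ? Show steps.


328 = 2 * 130 + 68
130 = 1 * 68 + 62
68 = 1 * 62 + 6
62 = 10 * 6 + 2
6 = 3 * 2 + 0
GCD = 2


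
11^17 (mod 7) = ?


11^1 mod 7 = 4
11^2 mod 7 = 2
11^3 mod 7 = 1
11^4 mod 7 = 4
11^5 mod 7 = 2
11^6 mod 7 = 1
11^7 mod 7 = 4
11^8 mod 7 = 2
11^9 mod 7 = 1
11^10 mod 7 = 4
11^11 mod 7 = 2
11^12 mod 7 = 1
11^13 mod 7 = 4
11^14 mod 7 = 2
11^15 mod 7 = 1
11^16 mod 7 = 4
11^17 mod 7 = 2


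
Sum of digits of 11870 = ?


1 + 1 + 8 + 7 + 0 = 17


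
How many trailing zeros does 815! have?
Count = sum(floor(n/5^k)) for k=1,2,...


floor(815/5) = 163
floor(815/25) = 32
floor(815/125) = 6
floor(815/625) = 1
Total = 202

202 trailing zeros


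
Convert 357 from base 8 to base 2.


357 (base 8) = 239 (decimal)
239 (decimal) = 11101111 (base 2)


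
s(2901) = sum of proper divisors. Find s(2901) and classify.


Proper divisors: 1, 3, 967
Sum = 1 + 3 + 967 = 971
971 < 2901 → deficient

s(2901) = 971 (deficient)


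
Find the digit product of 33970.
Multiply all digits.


3 × 3 × 9 × 7 × 0 = 0


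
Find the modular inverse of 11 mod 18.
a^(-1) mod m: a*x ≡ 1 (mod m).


Use the extended Euclidean algorithm on (18, 11); each row r = 18*s + 11*t:
r=18, s=1, t=0
r=11, s=0, t=1
q=1: r=7, s=1, t=-1   [18*(1) + 11*(-1) = 7]
q=1: r=4, s=-1, t=2   [18*(-1) + 11*(2) = 4]
q=1: r=3, s=2, t=-3   [18*(2) + 11*(-3) = 3]
q=1: r=1, s=-3, t=5   [18*(-3) + 11*(5) = 1]
q=3: r=0, s=11, t=-18   [18*(11) + 11*(-18) = 0]
GCD = 1 with t = 5, so 11*(5) ≡ 1 (mod 18)
Inverse = 5 mod 18 = 5
Check: 11 * 5 = 55 ≡ 1 (mod 18)

11^(-1) ≡ 5 (mod 18)


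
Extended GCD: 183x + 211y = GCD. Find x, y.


Tabular extended Euclidean (each row: r = 183*s + 211*t):
r=183, s=1, t=0
r=211, s=0, t=1
q=0: r=183, s=1, t=0   [183*(1) + 211*(0) = 183]
q=1: r=28, s=-1, t=1   [183*(-1) + 211*(1) = 28]
q=6: r=15, s=7, t=-6   [183*(7) + 211*(-6) = 15]
q=1: r=13, s=-8, t=7   [183*(-8) + 211*(7) = 13]
q=1: r=2, s=15, t=-13   [183*(15) + 211*(-13) = 2]
q=6: r=1, s=-98, t=85   [183*(-98) + 211*(85) = 1]
q=2: r=0, s=211, t=-183   [183*(211) + 211*(-183) = 0]
GCD = 1; from the row with r=1: x=-98, y=85
Check: 183*(-98) + 211*(85) = -17934 + 17935 = 1

GCD = 1, x = -98, y = 85


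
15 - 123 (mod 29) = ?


15 - 123 = -108
-108 mod 29 = 8


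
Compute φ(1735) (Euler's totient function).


1735 = 5 × 347
Prime factors: 5, 347
φ(1735) = 1735 × (1-1/5) × (1-1/347)
= 1735 × 4/5 × 346/347 = 1384

φ(1735) = 1384


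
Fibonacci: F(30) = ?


Sequence: 1, 1, 2, 3, 5, 8, 13, 21, 34, 55, 89, 144, 233, 377, 610, 987, 1597, 2584, 4181, 6765, 10946, 17711, 28657, 46368, 75025, 121393, 196418, 317811, 514229, 832040
F(30) = 832040


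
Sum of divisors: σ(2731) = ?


Divisors of 2731: 1, 2731
Sum = 1 + 2731 = 2732

σ(2731) = 2732


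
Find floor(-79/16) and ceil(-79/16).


-79/16 = -4.9375
floor = -5
ceil = -4

floor = -5, ceil = -4


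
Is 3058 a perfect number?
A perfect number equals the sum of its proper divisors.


Proper divisors of 3058: 1, 2, 11, 22, 139, 278, 1529
Sum = 1 + 2 + 11 + 22 + 139 + 278 + 1529 = 1982

No, 3058 is not perfect (1982 ≠ 3058)


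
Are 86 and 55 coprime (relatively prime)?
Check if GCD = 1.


Euclidean algorithm:
86 = 1 * 55 + 31
55 = 1 * 31 + 24
31 = 1 * 24 + 7
24 = 3 * 7 + 3
7 = 2 * 3 + 1
3 = 3 * 1 + 0
GCD(86, 55) = 1

Yes, coprime (GCD = 1)


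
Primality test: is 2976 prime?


2976 / 2 = 1488 (exact division)
2976 is NOT prime.

No, 2976 is not prime


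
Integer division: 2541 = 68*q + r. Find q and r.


2541 = 68 * 37 + 25
Check: 2516 + 25 = 2541

q = 37, r = 25


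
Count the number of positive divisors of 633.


633 = 3^1 × 211^1
d(633) = (1+1) × (1+1) = 4

4 divisors


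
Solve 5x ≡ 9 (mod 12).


GCD(5, 12) = 1, unique solution
a^(-1) mod 12 = 5
x = 5 * 9 mod 12 = 9

x ≡ 9 (mod 12)


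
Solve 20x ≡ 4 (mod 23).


GCD(20, 23) = 1, unique solution
a^(-1) mod 23 = 15
x = 15 * 4 mod 23 = 14

x ≡ 14 (mod 23)


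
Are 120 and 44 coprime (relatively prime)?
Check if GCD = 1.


Euclidean algorithm:
120 = 2 * 44 + 32
44 = 1 * 32 + 12
32 = 2 * 12 + 8
12 = 1 * 8 + 4
8 = 2 * 4 + 0
GCD(120, 44) = 4

No, not coprime (GCD = 4)


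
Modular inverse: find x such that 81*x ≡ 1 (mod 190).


Use the extended Euclidean algorithm on (190, 81); each row r = 190*s + 81*t:
r=190, s=1, t=0
r=81, s=0, t=1
q=2: r=28, s=1, t=-2   [190*(1) + 81*(-2) = 28]
q=2: r=25, s=-2, t=5   [190*(-2) + 81*(5) = 25]
q=1: r=3, s=3, t=-7   [190*(3) + 81*(-7) = 3]
q=8: r=1, s=-26, t=61   [190*(-26) + 81*(61) = 1]
q=3: r=0, s=81, t=-190   [190*(81) + 81*(-190) = 0]
GCD = 1 with t = 61, so 81*(61) ≡ 1 (mod 190)
Inverse = 61 mod 190 = 61
Check: 81 * 61 = 4941 ≡ 1 (mod 190)

81^(-1) ≡ 61 (mod 190)


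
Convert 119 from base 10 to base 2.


119 (base 10) = 119 (decimal)
119 (decimal) = 1110111 (base 2)


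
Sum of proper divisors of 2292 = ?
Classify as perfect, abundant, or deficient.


Proper divisors: 1, 2, 3, 4, 6, 12, 191, 382, 573, 764, 1146
Sum = 1 + 2 + 3 + 4 + 6 + 12 + 191 + 382 + 573 + 764 + 1146 = 3084
3084 > 2292 → abundant

s(2292) = 3084 (abundant)


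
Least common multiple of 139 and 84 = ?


GCD(139, 84) = 1
LCM = 139*84/1 = 11676/1 = 11676

LCM = 11676


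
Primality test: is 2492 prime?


2492 / 2 = 1246 (exact division)
2492 is NOT prime.

No, 2492 is not prime


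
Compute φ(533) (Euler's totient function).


533 = 13 × 41
Prime factors: 13, 41
φ(533) = 533 × (1-1/13) × (1-1/41)
= 533 × 12/13 × 40/41 = 480

φ(533) = 480


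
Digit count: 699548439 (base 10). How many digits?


699548439 has 9 digits in base 10
floor(log10(699548439)) + 1 = floor(8.8448) + 1 = 9

9 digits (base 10)


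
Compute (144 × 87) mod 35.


144 × 87 = 12528
12528 mod 35 = 33


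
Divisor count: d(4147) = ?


4147 = 11^1 × 13^1 × 29^1
d(4147) = (1+1) × (1+1) × (1+1) = 8

8 divisors


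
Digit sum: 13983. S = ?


1 + 3 + 9 + 8 + 3 = 24


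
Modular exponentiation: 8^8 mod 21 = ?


8^1 mod 21 = 8
8^2 mod 21 = 1
8^3 mod 21 = 8
8^4 mod 21 = 1
8^5 mod 21 = 8
8^6 mod 21 = 1
8^7 mod 21 = 8
8^8 mod 21 = 1


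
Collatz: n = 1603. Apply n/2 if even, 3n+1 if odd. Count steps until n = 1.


1603 → 4810 → 2405 → 7216 → 3608 → 1804 → 902 → 451 → 1354 → 677 → 2032 → 1016 → 508 → 254 → 127 → 382 → 191 → 574 → 287 → 862 → 431 → 1294 → 647 → 1942 → 971 → 2914 → 1457 → 4372 → 2186 → 1093 → 3280 → 1640 → 820 → 410 → 205 → 616 → 308 → 154 → 77 → 232 → 116 → 58 → 29 → 88 → 44 → 22 → 11 → 34 → 17 → 52 → 26 → 13 → 40 → 20 → 10 → 5 → 16 → 8 → 4 → 2 → 1
Total steps = 60

60 steps


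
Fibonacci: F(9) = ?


Sequence: 1, 1, 2, 3, 5, 8, 13, 21, 34
F(9) = 34


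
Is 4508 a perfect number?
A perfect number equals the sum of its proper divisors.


Proper divisors of 4508: 1, 2, 4, 7, 14, 23, 28, 46, 49, 92, 98, 161, 196, 322, 644, 1127, 2254
Sum = 1 + 2 + 4 + 7 + 14 + 23 + 28 + 46 + 49 + 92 + 98 + 161 + 196 + 322 + 644 + 1127 + 2254 = 5068

No, 4508 is not perfect (5068 ≠ 4508)


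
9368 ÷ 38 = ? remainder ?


9368 = 38 * 246 + 20
Check: 9348 + 20 = 9368

q = 246, r = 20


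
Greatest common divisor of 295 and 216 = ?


295 = 1 * 216 + 79
216 = 2 * 79 + 58
79 = 1 * 58 + 21
58 = 2 * 21 + 16
21 = 1 * 16 + 5
16 = 3 * 5 + 1
5 = 5 * 1 + 0
GCD = 1


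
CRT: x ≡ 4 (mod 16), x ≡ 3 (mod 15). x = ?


M = 16*15 = 240
M1 = M/16 = 15, M2 = M/15 = 16
M1^(-1) mod 16 = 15, M2^(-1) mod 15 = 1
x = 4*15*15 + 3*16*1 = 948
948 mod 240 = 228
Check: 228 mod 16 = 4 ✓, 228 mod 15 = 3 ✓

x ≡ 228 (mod 240)


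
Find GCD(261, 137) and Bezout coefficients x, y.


Tabular extended Euclidean (each row: r = 261*s + 137*t):
r=261, s=1, t=0
r=137, s=0, t=1
q=1: r=124, s=1, t=-1   [261*(1) + 137*(-1) = 124]
q=1: r=13, s=-1, t=2   [261*(-1) + 137*(2) = 13]
q=9: r=7, s=10, t=-19   [261*(10) + 137*(-19) = 7]
q=1: r=6, s=-11, t=21   [261*(-11) + 137*(21) = 6]
q=1: r=1, s=21, t=-40   [261*(21) + 137*(-40) = 1]
q=6: r=0, s=-137, t=261   [261*(-137) + 137*(261) = 0]
GCD = 1; from the row with r=1: x=21, y=-40
Check: 261*(21) + 137*(-40) = 5481 - 5480 = 1

GCD = 1, x = 21, y = -40


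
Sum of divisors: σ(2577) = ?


Divisors of 2577: 1, 3, 859, 2577
Sum = 1 + 3 + 859 + 2577 = 3440

σ(2577) = 3440


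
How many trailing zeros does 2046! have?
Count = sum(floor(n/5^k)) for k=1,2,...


floor(2046/5) = 409
floor(2046/25) = 81
floor(2046/125) = 16
floor(2046/625) = 3
Total = 509

509 trailing zeros


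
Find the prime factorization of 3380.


3380 / 2 = 1690
1690 / 2 = 845
845 / 5 = 169
169 / 13 = 13
13 / 13 = 1
3380 = 2^2 × 5 × 13^2


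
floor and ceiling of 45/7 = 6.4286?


45/7 = 6.4286
floor = 6
ceil = 7

floor = 6, ceil = 7


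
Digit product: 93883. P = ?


9 × 3 × 8 × 8 × 3 = 5184


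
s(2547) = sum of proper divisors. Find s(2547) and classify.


Proper divisors: 1, 3, 9, 283, 849
Sum = 1 + 3 + 9 + 283 + 849 = 1145
1145 < 2547 → deficient

s(2547) = 1145 (deficient)


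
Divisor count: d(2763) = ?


2763 = 3^2 × 307^1
d(2763) = (2+1) × (1+1) = 6

6 divisors


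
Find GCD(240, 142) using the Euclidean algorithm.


240 = 1 * 142 + 98
142 = 1 * 98 + 44
98 = 2 * 44 + 10
44 = 4 * 10 + 4
10 = 2 * 4 + 2
4 = 2 * 2 + 0
GCD = 2


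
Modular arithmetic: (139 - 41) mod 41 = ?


139 - 41 = 98
98 mod 41 = 16


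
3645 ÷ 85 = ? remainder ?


3645 = 85 * 42 + 75
Check: 3570 + 75 = 3645

q = 42, r = 75


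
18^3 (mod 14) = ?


18^1 mod 14 = 4
18^2 mod 14 = 2
18^3 mod 14 = 8


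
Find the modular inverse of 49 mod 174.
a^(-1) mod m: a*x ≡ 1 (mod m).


Use the extended Euclidean algorithm on (174, 49); each row r = 174*s + 49*t:
r=174, s=1, t=0
r=49, s=0, t=1
q=3: r=27, s=1, t=-3   [174*(1) + 49*(-3) = 27]
q=1: r=22, s=-1, t=4   [174*(-1) + 49*(4) = 22]
q=1: r=5, s=2, t=-7   [174*(2) + 49*(-7) = 5]
q=4: r=2, s=-9, t=32   [174*(-9) + 49*(32) = 2]
q=2: r=1, s=20, t=-71   [174*(20) + 49*(-71) = 1]
q=2: r=0, s=-49, t=174   [174*(-49) + 49*(174) = 0]
GCD = 1 with t = -71, so 49*(-71) ≡ 1 (mod 174)
Inverse = -71 mod 174 = 103
Check: 49 * 103 = 5047 ≡ 1 (mod 174)

49^(-1) ≡ 103 (mod 174)


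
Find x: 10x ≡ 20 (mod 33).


GCD(10, 33) = 1, unique solution
a^(-1) mod 33 = 10
x = 10 * 20 mod 33 = 2

x ≡ 2 (mod 33)


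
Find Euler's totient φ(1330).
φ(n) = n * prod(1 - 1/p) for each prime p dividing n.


1330 = 2 × 5 × 7 × 19
Prime factors: 2, 5, 7, 19
φ(1330) = 1330 × (1-1/2) × (1-1/5) × (1-1/7) × (1-1/19)
= 1330 × 1/2 × 4/5 × 6/7 × 18/19 = 432

φ(1330) = 432


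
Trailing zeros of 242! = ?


floor(242/5) = 48
floor(242/25) = 9
floor(242/125) = 1
Total = 58

58 trailing zeros


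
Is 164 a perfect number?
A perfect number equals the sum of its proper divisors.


Proper divisors of 164: 1, 2, 4, 41, 82
Sum = 1 + 2 + 4 + 41 + 82 = 130

No, 164 is not perfect (130 ≠ 164)


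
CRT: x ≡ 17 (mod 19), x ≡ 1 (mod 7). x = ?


M = 19*7 = 133
M1 = M/19 = 7, M2 = M/7 = 19
M1^(-1) mod 19 = 11, M2^(-1) mod 7 = 3
x = 17*7*11 + 1*19*3 = 1366
1366 mod 133 = 36
Check: 36 mod 19 = 17 ✓, 36 mod 7 = 1 ✓

x ≡ 36 (mod 133)


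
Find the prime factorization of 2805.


2805 / 3 = 935
935 / 5 = 187
187 / 11 = 17
17 / 17 = 1
2805 = 3 × 5 × 11 × 17


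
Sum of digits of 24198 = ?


2 + 4 + 1 + 9 + 8 = 24


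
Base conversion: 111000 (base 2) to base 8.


111000 (base 2) = 56 (decimal)
56 (decimal) = 70 (base 8)


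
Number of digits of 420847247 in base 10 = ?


420847247 has 9 digits in base 10
floor(log10(420847247)) + 1 = floor(8.6241) + 1 = 9

9 digits (base 10)


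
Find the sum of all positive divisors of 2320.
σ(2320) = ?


Divisors of 2320: 1, 2, 4, 5, 8, 10, 16, 20, 29, 40, 58, 80, 116, 145, 232, 290, 464, 580, 1160, 2320
Sum = 1 + 2 + 4 + 5 + 8 + 10 + 16 + 20 + 29 + 40 + 58 + 80 + 116 + 145 + 232 + 290 + 464 + 580 + 1160 + 2320 = 5580

σ(2320) = 5580


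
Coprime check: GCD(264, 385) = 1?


Euclidean algorithm:
385 = 1 * 264 + 121
264 = 2 * 121 + 22
121 = 5 * 22 + 11
22 = 2 * 11 + 0
GCD(264, 385) = 11

No, not coprime (GCD = 11)


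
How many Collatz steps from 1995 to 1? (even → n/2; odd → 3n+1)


1995 → 5986 → 2993 → 8980 → 4490 → 2245 → 6736 → 3368 → 1684 → 842 → 421 → 1264 → 632 → 316 → 158 → 79 → 238 → 119 → 358 → 179 → 538 → 269 → 808 → 404 → 202 → 101 → 304 → 152 → 76 → 38 → 19 → 58 → 29 → 88 → 44 → 22 → 11 → 34 → 17 → 52 → 26 → 13 → 40 → 20 → 10 → 5 → 16 → 8 → 4 → 2 → 1
Total steps = 50

50 steps


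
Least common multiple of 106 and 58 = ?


GCD(106, 58) = 2
LCM = 106*58/2 = 6148/2 = 3074

LCM = 3074


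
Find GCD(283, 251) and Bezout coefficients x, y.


Tabular extended Euclidean (each row: r = 283*s + 251*t):
r=283, s=1, t=0
r=251, s=0, t=1
q=1: r=32, s=1, t=-1   [283*(1) + 251*(-1) = 32]
q=7: r=27, s=-7, t=8   [283*(-7) + 251*(8) = 27]
q=1: r=5, s=8, t=-9   [283*(8) + 251*(-9) = 5]
q=5: r=2, s=-47, t=53   [283*(-47) + 251*(53) = 2]
q=2: r=1, s=102, t=-115   [283*(102) + 251*(-115) = 1]
q=2: r=0, s=-251, t=283   [283*(-251) + 251*(283) = 0]
GCD = 1; from the row with r=1: x=102, y=-115
Check: 283*(102) + 251*(-115) = 28866 - 28865 = 1

GCD = 1, x = 102, y = -115


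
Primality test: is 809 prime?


Check divisors up to sqrt(809) = 28.4429
No divisors found.
809 is prime.

Yes, 809 is prime


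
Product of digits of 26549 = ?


2 × 6 × 5 × 4 × 9 = 2160


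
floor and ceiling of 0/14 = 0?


0/14 = 0
floor = 0
ceil = 0

floor = 0, ceil = 0


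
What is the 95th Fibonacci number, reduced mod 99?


F(k) mod 99 for k=1..95:
1, 1, 2, 3, 5, 8, 13, 21, 34, 55, 89, 45, 35, 80, 16, 96, 13, 10, 23, 33, 56, 89, 46, 36, 82, 19, 2, 21, 23, 44, 67, 12, 79, 91, 71, 63, 35, 98, 34, 33, 67, 1, 68, 69, 38, 8, 46, 54, 1, 55, 56, 12, 68, 80, 49, 30, 79, 10, 89, 0, 89, 89, 79, 69, 49, 19, 68, 87, 56, 44, 1, 45, 46, 91, 38, 30, 68, 98, 67, 66, 34, 1, 35, 36, 71, 8, 79, 87, 67, 55, 23, 78, 2, 80, 82
F(95) mod 99 = 82


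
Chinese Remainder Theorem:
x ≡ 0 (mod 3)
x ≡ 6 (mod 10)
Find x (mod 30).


M = 3*10 = 30
M1 = M/3 = 10, M2 = M/10 = 3
M1^(-1) mod 3 = 1, M2^(-1) mod 10 = 7
x = 0*10*1 + 6*3*7 = 126
126 mod 30 = 6
Check: 6 mod 3 = 0 ✓, 6 mod 10 = 6 ✓

x ≡ 6 (mod 30)


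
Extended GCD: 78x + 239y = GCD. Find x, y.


Tabular extended Euclidean (each row: r = 78*s + 239*t):
r=78, s=1, t=0
r=239, s=0, t=1
q=0: r=78, s=1, t=0   [78*(1) + 239*(0) = 78]
q=3: r=5, s=-3, t=1   [78*(-3) + 239*(1) = 5]
q=15: r=3, s=46, t=-15   [78*(46) + 239*(-15) = 3]
q=1: r=2, s=-49, t=16   [78*(-49) + 239*(16) = 2]
q=1: r=1, s=95, t=-31   [78*(95) + 239*(-31) = 1]
q=2: r=0, s=-239, t=78   [78*(-239) + 239*(78) = 0]
GCD = 1; from the row with r=1: x=95, y=-31
Check: 78*(95) + 239*(-31) = 7410 - 7409 = 1

GCD = 1, x = 95, y = -31


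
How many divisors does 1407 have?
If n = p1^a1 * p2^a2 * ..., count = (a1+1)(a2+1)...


1407 = 3^1 × 7^1 × 67^1
d(1407) = (1+1) × (1+1) × (1+1) = 8

8 divisors


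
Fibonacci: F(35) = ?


Sequence: 1, 1, 2, 3, 5, 8, 13, 21, 34, 55, 89, 144, 233, 377, 610, 987, 1597, 2584, 4181, 6765, 10946, 17711, 28657, 46368, 75025, 121393, 196418, 317811, 514229, 832040, 1346269, 2178309, 3524578, 5702887, 9227465
F(35) = 9227465


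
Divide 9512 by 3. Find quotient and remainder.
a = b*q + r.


9512 = 3 * 3170 + 2
Check: 9510 + 2 = 9512

q = 3170, r = 2


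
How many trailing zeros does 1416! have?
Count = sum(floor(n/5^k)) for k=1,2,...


floor(1416/5) = 283
floor(1416/25) = 56
floor(1416/125) = 11
floor(1416/625) = 2
Total = 352

352 trailing zeros


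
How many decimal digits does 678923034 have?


678923034 has 9 digits in base 10
floor(log10(678923034)) + 1 = floor(8.8318) + 1 = 9

9 digits (base 10)


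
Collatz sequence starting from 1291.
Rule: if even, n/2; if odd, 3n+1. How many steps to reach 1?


1291 → 3874 → 1937 → 5812 → 2906 → 1453 → 4360 → 2180 → 1090 → 545 → 1636 → 818 → 409 → 1228 → 614 → 307 → 922 → 461 → 1384 → 692 → 346 → 173 → 520 → 260 → 130 → 65 → 196 → 98 → 49 → 148 → 74 → 37 → 112 → 56 → 28 → 14 → 7 → 22 → 11 → 34 → 17 → 52 → 26 → 13 → 40 → 20 → 10 → 5 → 16 → 8 → 4 → 2 → 1
Total steps = 52

52 steps


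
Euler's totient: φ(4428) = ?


4428 = 2^2 × 3^3 × 41
Prime factors: 2, 3, 41
φ(4428) = 4428 × (1-1/2) × (1-1/3) × (1-1/41)
= 4428 × 1/2 × 2/3 × 40/41 = 1440

φ(4428) = 1440


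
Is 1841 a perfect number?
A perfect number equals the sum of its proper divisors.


Proper divisors of 1841: 1, 7, 263
Sum = 1 + 7 + 263 = 271

No, 1841 is not perfect (271 ≠ 1841)


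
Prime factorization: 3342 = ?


3342 / 2 = 1671
1671 / 3 = 557
557 / 557 = 1
3342 = 2 × 3 × 557


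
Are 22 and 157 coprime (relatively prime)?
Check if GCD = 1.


Euclidean algorithm:
157 = 7 * 22 + 3
22 = 7 * 3 + 1
3 = 3 * 1 + 0
GCD(22, 157) = 1

Yes, coprime (GCD = 1)


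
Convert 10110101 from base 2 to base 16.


10110101 (base 2) = 181 (decimal)
181 (decimal) = B5 (base 16)


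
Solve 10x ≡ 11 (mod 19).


GCD(10, 19) = 1, unique solution
a^(-1) mod 19 = 2
x = 2 * 11 mod 19 = 3

x ≡ 3 (mod 19)


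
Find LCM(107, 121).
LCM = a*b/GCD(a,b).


GCD(107, 121) = 1
LCM = 107*121/1 = 12947/1 = 12947

LCM = 12947


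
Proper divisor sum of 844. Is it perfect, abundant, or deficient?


Proper divisors: 1, 2, 4, 211, 422
Sum = 1 + 2 + 4 + 211 + 422 = 640
640 < 844 → deficient

s(844) = 640 (deficient)


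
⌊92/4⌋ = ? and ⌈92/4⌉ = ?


92/4 = 23.0000
floor = 23
ceil = 23

floor = 23, ceil = 23


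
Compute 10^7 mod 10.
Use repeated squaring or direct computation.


10^1 mod 10 = 0
10^2 mod 10 = 0
10^3 mod 10 = 0
10^4 mod 10 = 0
10^5 mod 10 = 0
10^6 mod 10 = 0
10^7 mod 10 = 0


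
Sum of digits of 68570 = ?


6 + 8 + 5 + 7 + 0 = 26


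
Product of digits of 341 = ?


3 × 4 × 1 = 12


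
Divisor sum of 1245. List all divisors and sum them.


Divisors of 1245: 1, 3, 5, 15, 83, 249, 415, 1245
Sum = 1 + 3 + 5 + 15 + 83 + 249 + 415 + 1245 = 2016

σ(1245) = 2016


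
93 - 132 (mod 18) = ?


93 - 132 = -39
-39 mod 18 = 15


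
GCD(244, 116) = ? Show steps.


244 = 2 * 116 + 12
116 = 9 * 12 + 8
12 = 1 * 8 + 4
8 = 2 * 4 + 0
GCD = 4


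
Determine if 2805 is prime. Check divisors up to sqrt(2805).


2805 / 3 = 935 (exact division)
2805 is NOT prime.

No, 2805 is not prime


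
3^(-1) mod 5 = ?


Use the extended Euclidean algorithm on (5, 3); each row r = 5*s + 3*t:
r=5, s=1, t=0
r=3, s=0, t=1
q=1: r=2, s=1, t=-1   [5*(1) + 3*(-1) = 2]
q=1: r=1, s=-1, t=2   [5*(-1) + 3*(2) = 1]
q=2: r=0, s=3, t=-5   [5*(3) + 3*(-5) = 0]
GCD = 1 with t = 2, so 3*(2) ≡ 1 (mod 5)
Inverse = 2 mod 5 = 2
Check: 3 * 2 = 6 ≡ 1 (mod 5)

3^(-1) ≡ 2 (mod 5)


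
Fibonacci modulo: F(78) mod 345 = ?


F(k) mod 345 for k=1..78:
1, 1, 2, 3, 5, 8, 13, 21, 34, 55, 89, 144, 233, 32, 265, 297, 217, 169, 41, 210, 251, 116, 22, 138, 160, 298, 113, 66, 179, 245, 79, 324, 58, 37, 95, 132, 227, 14, 241, 255, 151, 61, 212, 273, 140, 68, 208, 276, 139, 70, 209, 279, 143, 77, 220, 297, 172, 124, 296, 75, 26, 101, 127, 228, 10, 238, 248, 141, 44, 185, 229, 69, 298, 22, 320, 342, 317, 314
F(78) mod 345 = 314


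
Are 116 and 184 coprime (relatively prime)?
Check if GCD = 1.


Euclidean algorithm:
184 = 1 * 116 + 68
116 = 1 * 68 + 48
68 = 1 * 48 + 20
48 = 2 * 20 + 8
20 = 2 * 8 + 4
8 = 2 * 4 + 0
GCD(116, 184) = 4

No, not coprime (GCD = 4)


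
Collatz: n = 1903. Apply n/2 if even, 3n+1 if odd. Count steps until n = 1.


1903 → 5710 → 2855 → 8566 → 4283 → 12850 → 6425 → 19276 → 9638 → 4819 → 14458 → 7229 → 21688 → 10844 → 5422 → 2711 → 8134 → 4067 → 12202 → 6101 → 18304 → 9152 → 4576 → 2288 → 1144 → 572 → 286 → 143 → 430 → 215 → 646 → 323 → 970 → 485 → 1456 → 728 → 364 → 182 → 91 → 274 → 137 → 412 → 206 → 103 → 310 → 155 → 466 → 233 → 700 → 350 → 175 → 526 → 263 → 790 → 395 → 1186 → 593 → 1780 → 890 → 445 → 1336 → 668 → 334 → 167 → 502 → 251 → 754 → 377 → 1132 → 566 → 283 → 850 → 425 → 1276 → 638 → 319 → 958 → 479 → 1438 → 719 → 2158 → 1079 → 3238 → 1619 → 4858 → 2429 → 7288 → 3644 → 1822 → 911 → 2734 → 1367 → 4102 → 2051 → 6154 → 3077 → 9232 → 4616 → 2308 → 1154 → 577 → 1732 → 866 → 433 → 1300 → 650 → 325 → 976 → 488 → 244 → 122 → 61 → 184 → 92 → 46 → 23 → 70 → 35 → 106 → 53 → 160 → 80 → 40 → 20 → 10 → 5 → 16 → 8 → 4 → 2 → 1
Total steps = 130

130 steps


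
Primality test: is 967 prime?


Check divisors up to sqrt(967) = 31.0966
No divisors found.
967 is prime.

Yes, 967 is prime


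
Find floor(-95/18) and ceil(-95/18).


-95/18 = -5.2778
floor = -6
ceil = -5

floor = -6, ceil = -5


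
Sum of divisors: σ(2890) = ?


Divisors of 2890: 1, 2, 5, 10, 17, 34, 85, 170, 289, 578, 1445, 2890
Sum = 1 + 2 + 5 + 10 + 17 + 34 + 85 + 170 + 289 + 578 + 1445 + 2890 = 5526

σ(2890) = 5526


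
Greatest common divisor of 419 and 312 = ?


419 = 1 * 312 + 107
312 = 2 * 107 + 98
107 = 1 * 98 + 9
98 = 10 * 9 + 8
9 = 1 * 8 + 1
8 = 8 * 1 + 0
GCD = 1


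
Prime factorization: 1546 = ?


1546 / 2 = 773
773 / 773 = 1
1546 = 2 × 773


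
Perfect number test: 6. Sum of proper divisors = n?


Proper divisors of 6: 1, 2, 3
Sum = 1 + 2 + 3 = 6

Yes, 6 is perfect (6 = 6)


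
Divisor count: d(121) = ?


121 = 11^2
d(121) = (2+1) = 3

3 divisors


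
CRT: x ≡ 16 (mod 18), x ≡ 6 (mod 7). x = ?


M = 18*7 = 126
M1 = M/18 = 7, M2 = M/7 = 18
M1^(-1) mod 18 = 13, M2^(-1) mod 7 = 2
x = 16*7*13 + 6*18*2 = 1672
1672 mod 126 = 34
Check: 34 mod 18 = 16 ✓, 34 mod 7 = 6 ✓

x ≡ 34 (mod 126)


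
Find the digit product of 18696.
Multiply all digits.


1 × 8 × 6 × 9 × 6 = 2592


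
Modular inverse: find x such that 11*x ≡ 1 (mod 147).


Use the extended Euclidean algorithm on (147, 11); each row r = 147*s + 11*t:
r=147, s=1, t=0
r=11, s=0, t=1
q=13: r=4, s=1, t=-13   [147*(1) + 11*(-13) = 4]
q=2: r=3, s=-2, t=27   [147*(-2) + 11*(27) = 3]
q=1: r=1, s=3, t=-40   [147*(3) + 11*(-40) = 1]
q=3: r=0, s=-11, t=147   [147*(-11) + 11*(147) = 0]
GCD = 1 with t = -40, so 11*(-40) ≡ 1 (mod 147)
Inverse = -40 mod 147 = 107
Check: 11 * 107 = 1177 ≡ 1 (mod 147)

11^(-1) ≡ 107 (mod 147)


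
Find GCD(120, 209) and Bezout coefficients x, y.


Tabular extended Euclidean (each row: r = 120*s + 209*t):
r=120, s=1, t=0
r=209, s=0, t=1
q=0: r=120, s=1, t=0   [120*(1) + 209*(0) = 120]
q=1: r=89, s=-1, t=1   [120*(-1) + 209*(1) = 89]
q=1: r=31, s=2, t=-1   [120*(2) + 209*(-1) = 31]
q=2: r=27, s=-5, t=3   [120*(-5) + 209*(3) = 27]
q=1: r=4, s=7, t=-4   [120*(7) + 209*(-4) = 4]
q=6: r=3, s=-47, t=27   [120*(-47) + 209*(27) = 3]
q=1: r=1, s=54, t=-31   [120*(54) + 209*(-31) = 1]
q=3: r=0, s=-209, t=120   [120*(-209) + 209*(120) = 0]
GCD = 1; from the row with r=1: x=54, y=-31
Check: 120*(54) + 209*(-31) = 6480 - 6479 = 1

GCD = 1, x = 54, y = -31


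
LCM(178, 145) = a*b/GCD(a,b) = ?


GCD(178, 145) = 1
LCM = 178*145/1 = 25810/1 = 25810

LCM = 25810


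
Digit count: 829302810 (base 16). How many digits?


829302810 in base 16 = 316E281A
Number of digits = 8

8 digits (base 16)


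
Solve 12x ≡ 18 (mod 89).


GCD(12, 89) = 1, unique solution
a^(-1) mod 89 = 52
x = 52 * 18 mod 89 = 46

x ≡ 46 (mod 89)


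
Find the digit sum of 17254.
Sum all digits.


1 + 7 + 2 + 5 + 4 = 19


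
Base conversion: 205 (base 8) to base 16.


205 (base 8) = 133 (decimal)
133 (decimal) = 85 (base 16)


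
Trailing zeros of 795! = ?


floor(795/5) = 159
floor(795/25) = 31
floor(795/125) = 6
floor(795/625) = 1
Total = 197

197 trailing zeros


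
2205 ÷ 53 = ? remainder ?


2205 = 53 * 41 + 32
Check: 2173 + 32 = 2205

q = 41, r = 32


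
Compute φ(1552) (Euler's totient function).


1552 = 2^4 × 97
Prime factors: 2, 97
φ(1552) = 1552 × (1-1/2) × (1-1/97)
= 1552 × 1/2 × 96/97 = 768

φ(1552) = 768


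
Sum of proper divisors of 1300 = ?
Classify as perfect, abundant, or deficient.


Proper divisors: 1, 2, 4, 5, 10, 13, 20, 25, 26, 50, 52, 65, 100, 130, 260, 325, 650
Sum = 1 + 2 + 4 + 5 + 10 + 13 + 20 + 25 + 26 + 50 + 52 + 65 + 100 + 130 + 260 + 325 + 650 = 1738
1738 > 1300 → abundant

s(1300) = 1738 (abundant)


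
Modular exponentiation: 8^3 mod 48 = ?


8^1 mod 48 = 8
8^2 mod 48 = 16
8^3 mod 48 = 32


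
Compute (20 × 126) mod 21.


20 × 126 = 2520
2520 mod 21 = 0


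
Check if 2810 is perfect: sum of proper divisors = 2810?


Proper divisors of 2810: 1, 2, 5, 10, 281, 562, 1405
Sum = 1 + 2 + 5 + 10 + 281 + 562 + 1405 = 2266

No, 2810 is not perfect (2266 ≠ 2810)


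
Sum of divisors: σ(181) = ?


Divisors of 181: 1, 181
Sum = 1 + 181 = 182

σ(181) = 182


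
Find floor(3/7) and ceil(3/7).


3/7 = 0.4286
floor = 0
ceil = 1

floor = 0, ceil = 1


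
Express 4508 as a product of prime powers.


4508 / 2 = 2254
2254 / 2 = 1127
1127 / 7 = 161
161 / 7 = 23
23 / 23 = 1
4508 = 2^2 × 7^2 × 23


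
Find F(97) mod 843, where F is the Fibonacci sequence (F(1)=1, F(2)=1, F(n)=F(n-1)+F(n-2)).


F(k) mod 843 for k=1..97:
1, 1, 2, 3, 5, 8, 13, 21, 34, 55, 89, 144, 233, 377, 610, 144, 754, 55, 809, 21, 830, 8, 838, 3, 841, 1, 842, 0, 842, 842, 841, 840, 838, 835, 830, 822, 809, 788, 754, 699, 610, 466, 233, 699, 89, 788, 34, 822, 13, 835, 5, 840, 2, 842, 1, 0, 1, 1, 2, 3, 5, 8, 13, 21, 34, 55, 89, 144, 233, 377, 610, 144, 754, 55, 809, 21, 830, 8, 838, 3, 841, 1, 842, 0, 842, 842, 841, 840, 838, 835, 830, 822, 809, 788, 754, 699, 610
F(97) mod 843 = 610


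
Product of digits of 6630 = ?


6 × 6 × 3 × 0 = 0


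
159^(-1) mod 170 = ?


Use the extended Euclidean algorithm on (170, 159); each row r = 170*s + 159*t:
r=170, s=1, t=0
r=159, s=0, t=1
q=1: r=11, s=1, t=-1   [170*(1) + 159*(-1) = 11]
q=14: r=5, s=-14, t=15   [170*(-14) + 159*(15) = 5]
q=2: r=1, s=29, t=-31   [170*(29) + 159*(-31) = 1]
q=5: r=0, s=-159, t=170   [170*(-159) + 159*(170) = 0]
GCD = 1 with t = -31, so 159*(-31) ≡ 1 (mod 170)
Inverse = -31 mod 170 = 139
Check: 159 * 139 = 22101 ≡ 1 (mod 170)

159^(-1) ≡ 139 (mod 170)


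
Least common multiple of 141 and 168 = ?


GCD(141, 168) = 3
LCM = 141*168/3 = 23688/3 = 7896

LCM = 7896


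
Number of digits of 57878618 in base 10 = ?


57878618 has 8 digits in base 10
floor(log10(57878618)) + 1 = floor(7.7625) + 1 = 8

8 digits (base 10)


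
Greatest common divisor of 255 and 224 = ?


255 = 1 * 224 + 31
224 = 7 * 31 + 7
31 = 4 * 7 + 3
7 = 2 * 3 + 1
3 = 3 * 1 + 0
GCD = 1


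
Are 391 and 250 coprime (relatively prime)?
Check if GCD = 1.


Euclidean algorithm:
391 = 1 * 250 + 141
250 = 1 * 141 + 109
141 = 1 * 109 + 32
109 = 3 * 32 + 13
32 = 2 * 13 + 6
13 = 2 * 6 + 1
6 = 6 * 1 + 0
GCD(391, 250) = 1

Yes, coprime (GCD = 1)
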